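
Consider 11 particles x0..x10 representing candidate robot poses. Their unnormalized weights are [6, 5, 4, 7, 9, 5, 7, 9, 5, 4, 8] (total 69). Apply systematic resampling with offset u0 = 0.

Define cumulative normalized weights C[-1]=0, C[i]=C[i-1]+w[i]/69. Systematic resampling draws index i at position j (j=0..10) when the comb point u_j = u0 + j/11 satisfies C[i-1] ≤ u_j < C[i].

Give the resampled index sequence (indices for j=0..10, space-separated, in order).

C = [2/23, 11/69, 5/23, 22/69, 31/69, 12/23, 43/69, 52/69, 19/23, 61/69, 1]
j=0: u_0=0 ∈ [0, 2/23) → index 0
j=1: u_1=1/11 ∈ [2/23, 11/69) → index 1
j=2: u_2=2/11 ∈ [11/69, 5/23) → index 2
j=3: u_3=3/11 ∈ [5/23, 22/69) → index 3
j=4: u_4=4/11 ∈ [22/69, 31/69) → index 4
j=5: u_5=5/11 ∈ [31/69, 12/23) → index 5
j=6: u_6=6/11 ∈ [12/23, 43/69) → index 6
j=7: u_7=7/11 ∈ [43/69, 52/69) → index 7
j=8: u_8=8/11 ∈ [43/69, 52/69) → index 7
j=9: u_9=9/11 ∈ [52/69, 19/23) → index 8
j=10: u_10=10/11 ∈ [61/69, 1) → index 10

0 1 2 3 4 5 6 7 7 8 10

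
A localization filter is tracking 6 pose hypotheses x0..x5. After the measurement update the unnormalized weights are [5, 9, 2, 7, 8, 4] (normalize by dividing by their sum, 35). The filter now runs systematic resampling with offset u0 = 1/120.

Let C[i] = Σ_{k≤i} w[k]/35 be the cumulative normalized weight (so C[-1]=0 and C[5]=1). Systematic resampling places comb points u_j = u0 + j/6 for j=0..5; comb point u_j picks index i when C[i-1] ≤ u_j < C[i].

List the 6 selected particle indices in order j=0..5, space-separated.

0 1 1 3 4 4

C = [1/7, 2/5, 16/35, 23/35, 31/35, 1]
j=0: u_0=1/120 ∈ [0, 1/7) → index 0
j=1: u_1=7/40 ∈ [1/7, 2/5) → index 1
j=2: u_2=41/120 ∈ [1/7, 2/5) → index 1
j=3: u_3=61/120 ∈ [16/35, 23/35) → index 3
j=4: u_4=27/40 ∈ [23/35, 31/35) → index 4
j=5: u_5=101/120 ∈ [23/35, 31/35) → index 4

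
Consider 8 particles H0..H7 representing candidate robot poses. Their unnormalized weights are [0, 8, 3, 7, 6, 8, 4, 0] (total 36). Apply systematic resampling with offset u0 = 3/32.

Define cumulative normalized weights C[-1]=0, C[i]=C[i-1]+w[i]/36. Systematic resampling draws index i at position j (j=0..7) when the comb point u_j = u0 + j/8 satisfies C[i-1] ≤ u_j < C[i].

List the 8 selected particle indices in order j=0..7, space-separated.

1 1 3 3 4 5 5 6

C = [0, 2/9, 11/36, 1/2, 2/3, 8/9, 1, 1]
j=0: u_0=3/32 ∈ [0, 2/9) → index 1
j=1: u_1=7/32 ∈ [0, 2/9) → index 1
j=2: u_2=11/32 ∈ [11/36, 1/2) → index 3
j=3: u_3=15/32 ∈ [11/36, 1/2) → index 3
j=4: u_4=19/32 ∈ [1/2, 2/3) → index 4
j=5: u_5=23/32 ∈ [2/3, 8/9) → index 5
j=6: u_6=27/32 ∈ [2/3, 8/9) → index 5
j=7: u_7=31/32 ∈ [8/9, 1) → index 6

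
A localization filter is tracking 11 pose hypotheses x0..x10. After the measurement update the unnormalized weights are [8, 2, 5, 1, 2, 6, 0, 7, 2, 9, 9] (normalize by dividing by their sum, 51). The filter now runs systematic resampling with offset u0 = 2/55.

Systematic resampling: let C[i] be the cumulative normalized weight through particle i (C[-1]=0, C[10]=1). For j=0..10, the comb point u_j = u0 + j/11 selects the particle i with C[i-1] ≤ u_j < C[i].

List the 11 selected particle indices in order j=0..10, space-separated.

C = [8/51, 10/51, 5/17, 16/51, 6/17, 8/17, 8/17, 31/51, 11/17, 14/17, 1]
j=0: u_0=2/55 ∈ [0, 8/51) → index 0
j=1: u_1=7/55 ∈ [0, 8/51) → index 0
j=2: u_2=12/55 ∈ [10/51, 5/17) → index 2
j=3: u_3=17/55 ∈ [5/17, 16/51) → index 3
j=4: u_4=2/5 ∈ [6/17, 8/17) → index 5
j=5: u_5=27/55 ∈ [8/17, 31/51) → index 7
j=6: u_6=32/55 ∈ [8/17, 31/51) → index 7
j=7: u_7=37/55 ∈ [11/17, 14/17) → index 9
j=8: u_8=42/55 ∈ [11/17, 14/17) → index 9
j=9: u_9=47/55 ∈ [14/17, 1) → index 10
j=10: u_10=52/55 ∈ [14/17, 1) → index 10

0 0 2 3 5 7 7 9 9 10 10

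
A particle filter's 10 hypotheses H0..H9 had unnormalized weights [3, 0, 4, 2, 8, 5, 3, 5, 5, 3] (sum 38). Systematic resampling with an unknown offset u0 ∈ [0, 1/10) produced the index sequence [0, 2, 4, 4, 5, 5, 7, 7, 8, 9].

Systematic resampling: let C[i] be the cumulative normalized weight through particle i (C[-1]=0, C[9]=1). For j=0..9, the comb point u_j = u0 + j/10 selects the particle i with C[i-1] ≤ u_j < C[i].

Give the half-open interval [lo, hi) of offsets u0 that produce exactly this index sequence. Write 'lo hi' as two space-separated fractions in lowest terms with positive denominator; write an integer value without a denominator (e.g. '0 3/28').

C = [3/38, 3/38, 7/38, 9/38, 17/38, 11/19, 25/38, 15/19, 35/38, 1]
j=0 picked index 0: u0 ∈ [0, 3/38)
j=1 picked index 2: u0 ∈ [-2/95, 8/95)
j=2 picked index 4: u0 ∈ [7/190, 47/190)
j=3 picked index 4: u0 ∈ [-6/95, 14/95)
j=4 picked index 5: u0 ∈ [9/190, 17/95)
j=5 picked index 5: u0 ∈ [-1/19, 3/38)
j=6 picked index 7: u0 ∈ [11/190, 18/95)
j=7 picked index 7: u0 ∈ [-4/95, 17/190)
j=8 picked index 8: u0 ∈ [-1/95, 23/190)
j=9 picked index 9: u0 ∈ [2/95, 1/10)
intersection: [11/190, 3/38)

11/190 3/38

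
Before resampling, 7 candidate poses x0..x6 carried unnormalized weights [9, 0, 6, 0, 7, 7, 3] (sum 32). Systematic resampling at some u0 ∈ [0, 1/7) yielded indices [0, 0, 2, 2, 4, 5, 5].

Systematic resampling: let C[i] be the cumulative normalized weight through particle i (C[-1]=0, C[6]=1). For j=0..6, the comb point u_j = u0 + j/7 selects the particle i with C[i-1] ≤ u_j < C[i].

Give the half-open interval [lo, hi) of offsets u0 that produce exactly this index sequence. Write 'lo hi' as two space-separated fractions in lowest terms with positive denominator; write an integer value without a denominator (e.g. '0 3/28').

0 9/224

C = [9/32, 9/32, 15/32, 15/32, 11/16, 29/32, 1]
j=0 picked index 0: u0 ∈ [0, 9/32)
j=1 picked index 0: u0 ∈ [-1/7, 31/224)
j=2 picked index 2: u0 ∈ [-1/224, 41/224)
j=3 picked index 2: u0 ∈ [-33/224, 9/224)
j=4 picked index 4: u0 ∈ [-23/224, 13/112)
j=5 picked index 5: u0 ∈ [-3/112, 43/224)
j=6 picked index 5: u0 ∈ [-19/112, 11/224)
intersection: [0, 9/224)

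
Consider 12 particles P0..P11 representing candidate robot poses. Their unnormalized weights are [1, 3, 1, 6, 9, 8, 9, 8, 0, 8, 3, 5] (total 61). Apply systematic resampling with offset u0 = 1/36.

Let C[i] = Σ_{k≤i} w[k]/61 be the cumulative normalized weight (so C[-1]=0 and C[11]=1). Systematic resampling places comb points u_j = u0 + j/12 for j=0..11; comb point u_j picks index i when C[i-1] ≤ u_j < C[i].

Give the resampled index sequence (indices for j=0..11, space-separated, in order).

1 3 4 4 5 5 6 7 7 9 9 11

C = [1/61, 4/61, 5/61, 11/61, 20/61, 28/61, 37/61, 45/61, 45/61, 53/61, 56/61, 1]
j=0: u_0=1/36 ∈ [1/61, 4/61) → index 1
j=1: u_1=1/9 ∈ [5/61, 11/61) → index 3
j=2: u_2=7/36 ∈ [11/61, 20/61) → index 4
j=3: u_3=5/18 ∈ [11/61, 20/61) → index 4
j=4: u_4=13/36 ∈ [20/61, 28/61) → index 5
j=5: u_5=4/9 ∈ [20/61, 28/61) → index 5
j=6: u_6=19/36 ∈ [28/61, 37/61) → index 6
j=7: u_7=11/18 ∈ [37/61, 45/61) → index 7
j=8: u_8=25/36 ∈ [37/61, 45/61) → index 7
j=9: u_9=7/9 ∈ [45/61, 53/61) → index 9
j=10: u_10=31/36 ∈ [45/61, 53/61) → index 9
j=11: u_11=17/18 ∈ [56/61, 1) → index 11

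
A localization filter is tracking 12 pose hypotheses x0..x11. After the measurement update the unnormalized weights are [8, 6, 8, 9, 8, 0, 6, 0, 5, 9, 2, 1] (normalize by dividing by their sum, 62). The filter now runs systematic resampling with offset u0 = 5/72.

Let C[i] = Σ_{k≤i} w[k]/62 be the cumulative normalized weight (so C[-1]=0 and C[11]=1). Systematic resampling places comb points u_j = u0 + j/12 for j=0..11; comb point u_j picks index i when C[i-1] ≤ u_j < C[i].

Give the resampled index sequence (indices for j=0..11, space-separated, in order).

C = [4/31, 7/31, 11/31, 1/2, 39/62, 39/62, 45/62, 45/62, 25/31, 59/62, 61/62, 1]
j=0: u_0=5/72 ∈ [0, 4/31) → index 0
j=1: u_1=11/72 ∈ [4/31, 7/31) → index 1
j=2: u_2=17/72 ∈ [7/31, 11/31) → index 2
j=3: u_3=23/72 ∈ [7/31, 11/31) → index 2
j=4: u_4=29/72 ∈ [11/31, 1/2) → index 3
j=5: u_5=35/72 ∈ [11/31, 1/2) → index 3
j=6: u_6=41/72 ∈ [1/2, 39/62) → index 4
j=7: u_7=47/72 ∈ [39/62, 45/62) → index 6
j=8: u_8=53/72 ∈ [45/62, 25/31) → index 8
j=9: u_9=59/72 ∈ [25/31, 59/62) → index 9
j=10: u_10=65/72 ∈ [25/31, 59/62) → index 9
j=11: u_11=71/72 ∈ [61/62, 1) → index 11

0 1 2 2 3 3 4 6 8 9 9 11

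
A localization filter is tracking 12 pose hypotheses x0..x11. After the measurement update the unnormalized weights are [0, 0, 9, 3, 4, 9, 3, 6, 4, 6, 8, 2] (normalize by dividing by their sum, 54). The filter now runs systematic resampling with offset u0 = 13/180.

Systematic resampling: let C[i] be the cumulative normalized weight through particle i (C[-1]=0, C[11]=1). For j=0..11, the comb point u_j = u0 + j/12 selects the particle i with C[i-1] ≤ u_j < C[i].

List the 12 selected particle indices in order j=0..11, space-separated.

C = [0, 0, 1/6, 2/9, 8/27, 25/54, 14/27, 17/27, 19/27, 22/27, 26/27, 1]
j=0: u_0=13/180 ∈ [0, 1/6) → index 2
j=1: u_1=7/45 ∈ [0, 1/6) → index 2
j=2: u_2=43/180 ∈ [2/9, 8/27) → index 4
j=3: u_3=29/90 ∈ [8/27, 25/54) → index 5
j=4: u_4=73/180 ∈ [8/27, 25/54) → index 5
j=5: u_5=22/45 ∈ [25/54, 14/27) → index 6
j=6: u_6=103/180 ∈ [14/27, 17/27) → index 7
j=7: u_7=59/90 ∈ [17/27, 19/27) → index 8
j=8: u_8=133/180 ∈ [19/27, 22/27) → index 9
j=9: u_9=37/45 ∈ [22/27, 26/27) → index 10
j=10: u_10=163/180 ∈ [22/27, 26/27) → index 10
j=11: u_11=89/90 ∈ [26/27, 1) → index 11

2 2 4 5 5 6 7 8 9 10 10 11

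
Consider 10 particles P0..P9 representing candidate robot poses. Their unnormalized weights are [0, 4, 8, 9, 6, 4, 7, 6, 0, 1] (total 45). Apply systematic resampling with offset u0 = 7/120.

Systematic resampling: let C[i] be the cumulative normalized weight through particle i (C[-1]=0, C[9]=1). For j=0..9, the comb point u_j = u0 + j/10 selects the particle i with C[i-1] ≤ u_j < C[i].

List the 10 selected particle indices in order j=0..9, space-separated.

C = [0, 4/45, 4/15, 7/15, 3/5, 31/45, 38/45, 44/45, 44/45, 1]
j=0: u_0=7/120 ∈ [0, 4/45) → index 1
j=1: u_1=19/120 ∈ [4/45, 4/15) → index 2
j=2: u_2=31/120 ∈ [4/45, 4/15) → index 2
j=3: u_3=43/120 ∈ [4/15, 7/15) → index 3
j=4: u_4=11/24 ∈ [4/15, 7/15) → index 3
j=5: u_5=67/120 ∈ [7/15, 3/5) → index 4
j=6: u_6=79/120 ∈ [3/5, 31/45) → index 5
j=7: u_7=91/120 ∈ [31/45, 38/45) → index 6
j=8: u_8=103/120 ∈ [38/45, 44/45) → index 7
j=9: u_9=23/24 ∈ [38/45, 44/45) → index 7

1 2 2 3 3 4 5 6 7 7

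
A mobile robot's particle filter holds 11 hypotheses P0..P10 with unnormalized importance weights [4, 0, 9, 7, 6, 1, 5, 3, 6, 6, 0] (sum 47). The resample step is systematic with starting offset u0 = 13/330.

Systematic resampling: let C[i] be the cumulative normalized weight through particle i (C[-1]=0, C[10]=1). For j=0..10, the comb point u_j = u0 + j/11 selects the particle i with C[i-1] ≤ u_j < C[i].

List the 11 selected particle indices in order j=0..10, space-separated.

C = [4/47, 4/47, 13/47, 20/47, 26/47, 27/47, 32/47, 35/47, 41/47, 1, 1]
j=0: u_0=13/330 ∈ [0, 4/47) → index 0
j=1: u_1=43/330 ∈ [4/47, 13/47) → index 2
j=2: u_2=73/330 ∈ [4/47, 13/47) → index 2
j=3: u_3=103/330 ∈ [13/47, 20/47) → index 3
j=4: u_4=133/330 ∈ [13/47, 20/47) → index 3
j=5: u_5=163/330 ∈ [20/47, 26/47) → index 4
j=6: u_6=193/330 ∈ [27/47, 32/47) → index 6
j=7: u_7=223/330 ∈ [27/47, 32/47) → index 6
j=8: u_8=23/30 ∈ [35/47, 41/47) → index 8
j=9: u_9=283/330 ∈ [35/47, 41/47) → index 8
j=10: u_10=313/330 ∈ [41/47, 1) → index 9

0 2 2 3 3 4 6 6 8 8 9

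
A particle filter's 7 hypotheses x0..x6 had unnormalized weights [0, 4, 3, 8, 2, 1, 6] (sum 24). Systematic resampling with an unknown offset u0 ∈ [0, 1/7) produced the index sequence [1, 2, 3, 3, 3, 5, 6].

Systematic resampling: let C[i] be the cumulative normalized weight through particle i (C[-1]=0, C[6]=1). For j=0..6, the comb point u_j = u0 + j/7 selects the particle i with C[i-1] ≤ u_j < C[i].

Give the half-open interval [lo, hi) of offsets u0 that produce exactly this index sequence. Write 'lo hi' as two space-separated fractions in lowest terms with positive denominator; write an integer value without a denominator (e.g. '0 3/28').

C = [0, 1/6, 7/24, 5/8, 17/24, 3/4, 1]
j=0 picked index 1: u0 ∈ [0, 1/6)
j=1 picked index 2: u0 ∈ [1/42, 25/168)
j=2 picked index 3: u0 ∈ [1/168, 19/56)
j=3 picked index 3: u0 ∈ [-23/168, 11/56)
j=4 picked index 3: u0 ∈ [-47/168, 3/56)
j=5 picked index 5: u0 ∈ [-1/168, 1/28)
j=6 picked index 6: u0 ∈ [-3/28, 1/7)
intersection: [1/42, 1/28)

1/42 1/28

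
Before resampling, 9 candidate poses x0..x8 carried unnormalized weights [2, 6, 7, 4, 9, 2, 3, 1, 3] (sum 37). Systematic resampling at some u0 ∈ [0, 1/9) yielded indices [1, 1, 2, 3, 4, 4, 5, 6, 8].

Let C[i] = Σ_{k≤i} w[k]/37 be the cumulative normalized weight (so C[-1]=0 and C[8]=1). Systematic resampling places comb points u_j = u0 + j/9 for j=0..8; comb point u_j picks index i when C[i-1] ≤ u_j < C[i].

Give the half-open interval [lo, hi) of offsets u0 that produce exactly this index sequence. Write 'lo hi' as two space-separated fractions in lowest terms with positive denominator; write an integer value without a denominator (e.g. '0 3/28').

C = [2/37, 8/37, 15/37, 19/37, 28/37, 30/37, 33/37, 34/37, 1]
j=0 picked index 1: u0 ∈ [2/37, 8/37)
j=1 picked index 1: u0 ∈ [-19/333, 35/333)
j=2 picked index 2: u0 ∈ [-2/333, 61/333)
j=3 picked index 3: u0 ∈ [8/111, 20/111)
j=4 picked index 4: u0 ∈ [23/333, 104/333)
j=5 picked index 4: u0 ∈ [-14/333, 67/333)
j=6 picked index 5: u0 ∈ [10/111, 16/111)
j=7 picked index 6: u0 ∈ [11/333, 38/333)
j=8 picked index 8: u0 ∈ [10/333, 1/9)
intersection: [10/111, 35/333)

10/111 35/333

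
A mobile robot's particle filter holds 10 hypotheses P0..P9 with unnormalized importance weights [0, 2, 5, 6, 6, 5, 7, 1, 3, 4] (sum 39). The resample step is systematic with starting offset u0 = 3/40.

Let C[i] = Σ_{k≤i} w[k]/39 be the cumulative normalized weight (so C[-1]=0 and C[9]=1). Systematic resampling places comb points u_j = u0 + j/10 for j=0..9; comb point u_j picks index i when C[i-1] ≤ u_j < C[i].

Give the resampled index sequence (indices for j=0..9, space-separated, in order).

2 2 3 4 4 5 6 6 8 9

C = [0, 2/39, 7/39, 1/3, 19/39, 8/13, 31/39, 32/39, 35/39, 1]
j=0: u_0=3/40 ∈ [2/39, 7/39) → index 2
j=1: u_1=7/40 ∈ [2/39, 7/39) → index 2
j=2: u_2=11/40 ∈ [7/39, 1/3) → index 3
j=3: u_3=3/8 ∈ [1/3, 19/39) → index 4
j=4: u_4=19/40 ∈ [1/3, 19/39) → index 4
j=5: u_5=23/40 ∈ [19/39, 8/13) → index 5
j=6: u_6=27/40 ∈ [8/13, 31/39) → index 6
j=7: u_7=31/40 ∈ [8/13, 31/39) → index 6
j=8: u_8=7/8 ∈ [32/39, 35/39) → index 8
j=9: u_9=39/40 ∈ [35/39, 1) → index 9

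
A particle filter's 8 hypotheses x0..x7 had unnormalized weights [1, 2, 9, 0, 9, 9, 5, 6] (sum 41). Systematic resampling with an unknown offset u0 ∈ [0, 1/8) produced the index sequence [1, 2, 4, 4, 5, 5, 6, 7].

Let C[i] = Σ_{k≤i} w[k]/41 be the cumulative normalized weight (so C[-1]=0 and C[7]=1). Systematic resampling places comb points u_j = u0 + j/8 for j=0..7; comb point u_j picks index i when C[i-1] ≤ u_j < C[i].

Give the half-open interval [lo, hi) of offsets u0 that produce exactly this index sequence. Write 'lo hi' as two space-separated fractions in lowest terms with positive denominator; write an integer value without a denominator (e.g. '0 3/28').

C = [1/41, 3/41, 12/41, 12/41, 21/41, 30/41, 35/41, 1]
j=0 picked index 1: u0 ∈ [1/41, 3/41)
j=1 picked index 2: u0 ∈ [-17/328, 55/328)
j=2 picked index 4: u0 ∈ [7/164, 43/164)
j=3 picked index 4: u0 ∈ [-27/328, 45/328)
j=4 picked index 5: u0 ∈ [1/82, 19/82)
j=5 picked index 5: u0 ∈ [-37/328, 35/328)
j=6 picked index 6: u0 ∈ [-3/164, 17/164)
j=7 picked index 7: u0 ∈ [-7/328, 1/8)
intersection: [7/164, 3/41)

7/164 3/41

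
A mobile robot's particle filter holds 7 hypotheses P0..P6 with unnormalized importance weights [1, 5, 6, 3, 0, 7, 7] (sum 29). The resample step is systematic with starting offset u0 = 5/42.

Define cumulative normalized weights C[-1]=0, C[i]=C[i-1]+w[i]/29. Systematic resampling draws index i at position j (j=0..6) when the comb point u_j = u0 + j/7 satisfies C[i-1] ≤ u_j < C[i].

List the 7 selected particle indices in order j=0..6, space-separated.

1 2 2 5 5 6 6

C = [1/29, 6/29, 12/29, 15/29, 15/29, 22/29, 1]
j=0: u_0=5/42 ∈ [1/29, 6/29) → index 1
j=1: u_1=11/42 ∈ [6/29, 12/29) → index 2
j=2: u_2=17/42 ∈ [6/29, 12/29) → index 2
j=3: u_3=23/42 ∈ [15/29, 22/29) → index 5
j=4: u_4=29/42 ∈ [15/29, 22/29) → index 5
j=5: u_5=5/6 ∈ [22/29, 1) → index 6
j=6: u_6=41/42 ∈ [22/29, 1) → index 6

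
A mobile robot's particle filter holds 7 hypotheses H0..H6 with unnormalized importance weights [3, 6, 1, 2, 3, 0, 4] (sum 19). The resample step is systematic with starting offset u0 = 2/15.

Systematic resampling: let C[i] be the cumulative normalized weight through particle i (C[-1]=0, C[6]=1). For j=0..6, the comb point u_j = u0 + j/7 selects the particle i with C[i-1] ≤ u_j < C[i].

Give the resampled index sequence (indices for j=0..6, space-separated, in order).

C = [3/19, 9/19, 10/19, 12/19, 15/19, 15/19, 1]
j=0: u_0=2/15 ∈ [0, 3/19) → index 0
j=1: u_1=29/105 ∈ [3/19, 9/19) → index 1
j=2: u_2=44/105 ∈ [3/19, 9/19) → index 1
j=3: u_3=59/105 ∈ [10/19, 12/19) → index 3
j=4: u_4=74/105 ∈ [12/19, 15/19) → index 4
j=5: u_5=89/105 ∈ [15/19, 1) → index 6
j=6: u_6=104/105 ∈ [15/19, 1) → index 6

0 1 1 3 4 6 6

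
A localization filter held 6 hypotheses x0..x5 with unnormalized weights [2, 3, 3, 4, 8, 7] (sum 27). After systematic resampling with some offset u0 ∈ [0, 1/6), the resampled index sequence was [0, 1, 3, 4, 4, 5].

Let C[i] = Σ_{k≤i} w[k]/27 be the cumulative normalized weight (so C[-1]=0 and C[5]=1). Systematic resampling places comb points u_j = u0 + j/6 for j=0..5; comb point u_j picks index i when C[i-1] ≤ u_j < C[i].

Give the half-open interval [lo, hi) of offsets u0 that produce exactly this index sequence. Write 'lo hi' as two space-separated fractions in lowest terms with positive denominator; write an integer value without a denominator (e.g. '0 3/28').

0 1/54

C = [2/27, 5/27, 8/27, 4/9, 20/27, 1]
j=0 picked index 0: u0 ∈ [0, 2/27)
j=1 picked index 1: u0 ∈ [-5/54, 1/54)
j=2 picked index 3: u0 ∈ [-1/27, 1/9)
j=3 picked index 4: u0 ∈ [-1/18, 13/54)
j=4 picked index 4: u0 ∈ [-2/9, 2/27)
j=5 picked index 5: u0 ∈ [-5/54, 1/6)
intersection: [0, 1/54)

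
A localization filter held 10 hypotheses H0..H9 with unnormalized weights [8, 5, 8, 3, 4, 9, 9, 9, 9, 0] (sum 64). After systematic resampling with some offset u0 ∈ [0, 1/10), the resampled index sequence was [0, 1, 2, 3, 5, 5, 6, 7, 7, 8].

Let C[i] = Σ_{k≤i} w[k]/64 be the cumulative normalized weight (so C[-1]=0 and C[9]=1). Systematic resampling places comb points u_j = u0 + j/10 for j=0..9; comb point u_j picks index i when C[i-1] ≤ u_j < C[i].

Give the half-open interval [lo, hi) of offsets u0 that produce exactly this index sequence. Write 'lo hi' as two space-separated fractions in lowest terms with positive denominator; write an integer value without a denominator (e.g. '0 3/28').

C = [1/8, 13/64, 21/64, 3/8, 7/16, 37/64, 23/32, 55/64, 1, 1]
j=0 picked index 0: u0 ∈ [0, 1/8)
j=1 picked index 1: u0 ∈ [1/40, 33/320)
j=2 picked index 2: u0 ∈ [1/320, 41/320)
j=3 picked index 3: u0 ∈ [9/320, 3/40)
j=4 picked index 5: u0 ∈ [3/80, 57/320)
j=5 picked index 5: u0 ∈ [-1/16, 5/64)
j=6 picked index 6: u0 ∈ [-7/320, 19/160)
j=7 picked index 7: u0 ∈ [3/160, 51/320)
j=8 picked index 7: u0 ∈ [-13/160, 19/320)
j=9 picked index 8: u0 ∈ [-13/320, 1/10)
intersection: [3/80, 19/320)

3/80 19/320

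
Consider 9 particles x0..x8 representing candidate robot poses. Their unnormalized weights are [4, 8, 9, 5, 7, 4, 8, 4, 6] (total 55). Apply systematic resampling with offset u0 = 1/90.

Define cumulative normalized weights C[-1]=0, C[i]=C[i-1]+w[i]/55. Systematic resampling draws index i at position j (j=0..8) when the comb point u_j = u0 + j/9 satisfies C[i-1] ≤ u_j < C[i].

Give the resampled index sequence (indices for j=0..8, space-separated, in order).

0 1 2 2 3 4 6 6 8

C = [4/55, 12/55, 21/55, 26/55, 3/5, 37/55, 9/11, 49/55, 1]
j=0: u_0=1/90 ∈ [0, 4/55) → index 0
j=1: u_1=11/90 ∈ [4/55, 12/55) → index 1
j=2: u_2=7/30 ∈ [12/55, 21/55) → index 2
j=3: u_3=31/90 ∈ [12/55, 21/55) → index 2
j=4: u_4=41/90 ∈ [21/55, 26/55) → index 3
j=5: u_5=17/30 ∈ [26/55, 3/5) → index 4
j=6: u_6=61/90 ∈ [37/55, 9/11) → index 6
j=7: u_7=71/90 ∈ [37/55, 9/11) → index 6
j=8: u_8=9/10 ∈ [49/55, 1) → index 8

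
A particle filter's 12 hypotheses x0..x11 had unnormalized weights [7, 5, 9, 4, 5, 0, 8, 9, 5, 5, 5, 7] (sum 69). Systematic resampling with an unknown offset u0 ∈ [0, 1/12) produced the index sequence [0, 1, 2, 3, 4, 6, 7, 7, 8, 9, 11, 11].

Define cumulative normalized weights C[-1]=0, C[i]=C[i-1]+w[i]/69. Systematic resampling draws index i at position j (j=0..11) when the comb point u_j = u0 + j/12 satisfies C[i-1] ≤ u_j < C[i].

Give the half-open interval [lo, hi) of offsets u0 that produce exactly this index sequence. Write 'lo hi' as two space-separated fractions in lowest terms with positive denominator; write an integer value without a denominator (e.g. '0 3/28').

C = [7/69, 4/23, 7/23, 25/69, 10/23, 10/23, 38/69, 47/69, 52/69, 19/23, 62/69, 1]
j=0 picked index 0: u0 ∈ [0, 7/69)
j=1 picked index 1: u0 ∈ [5/276, 25/276)
j=2 picked index 2: u0 ∈ [1/138, 19/138)
j=3 picked index 3: u0 ∈ [5/92, 31/276)
j=4 picked index 4: u0 ∈ [2/69, 7/69)
j=5 picked index 6: u0 ∈ [5/276, 37/276)
j=6 picked index 7: u0 ∈ [7/138, 25/138)
j=7 picked index 7: u0 ∈ [-3/92, 9/92)
j=8 picked index 8: u0 ∈ [1/69, 2/23)
j=9 picked index 9: u0 ∈ [1/276, 7/92)
j=10 picked index 11: u0 ∈ [3/46, 1/6)
j=11 picked index 11: u0 ∈ [-5/276, 1/12)
intersection: [3/46, 7/92)

3/46 7/92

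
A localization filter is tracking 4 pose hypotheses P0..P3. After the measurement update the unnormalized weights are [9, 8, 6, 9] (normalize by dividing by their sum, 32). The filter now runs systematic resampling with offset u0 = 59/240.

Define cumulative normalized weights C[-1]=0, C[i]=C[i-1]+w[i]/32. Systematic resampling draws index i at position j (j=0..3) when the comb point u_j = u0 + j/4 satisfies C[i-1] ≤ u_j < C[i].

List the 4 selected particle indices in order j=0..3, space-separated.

C = [9/32, 17/32, 23/32, 1]
j=0: u_0=59/240 ∈ [0, 9/32) → index 0
j=1: u_1=119/240 ∈ [9/32, 17/32) → index 1
j=2: u_2=179/240 ∈ [23/32, 1) → index 3
j=3: u_3=239/240 ∈ [23/32, 1) → index 3

0 1 3 3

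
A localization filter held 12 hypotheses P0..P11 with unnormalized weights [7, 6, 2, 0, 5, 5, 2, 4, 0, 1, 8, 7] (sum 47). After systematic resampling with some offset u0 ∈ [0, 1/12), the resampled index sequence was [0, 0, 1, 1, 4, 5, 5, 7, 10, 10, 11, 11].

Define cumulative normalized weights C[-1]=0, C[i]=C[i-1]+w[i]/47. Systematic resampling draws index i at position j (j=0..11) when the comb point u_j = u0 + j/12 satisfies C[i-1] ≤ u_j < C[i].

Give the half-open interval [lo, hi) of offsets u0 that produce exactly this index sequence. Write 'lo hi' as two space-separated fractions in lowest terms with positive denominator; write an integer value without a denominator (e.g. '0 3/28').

C = [7/47, 13/47, 15/47, 15/47, 20/47, 25/47, 27/47, 31/47, 31/47, 32/47, 40/47, 1]
j=0 picked index 0: u0 ∈ [0, 7/47)
j=1 picked index 0: u0 ∈ [-1/12, 37/564)
j=2 picked index 1: u0 ∈ [-5/282, 31/282)
j=3 picked index 1: u0 ∈ [-19/188, 5/188)
j=4 picked index 4: u0 ∈ [-2/141, 13/141)
j=5 picked index 5: u0 ∈ [5/564, 65/564)
j=6 picked index 5: u0 ∈ [-7/94, 3/94)
j=7 picked index 7: u0 ∈ [-5/564, 43/564)
j=8 picked index 10: u0 ∈ [2/141, 26/141)
j=9 picked index 10: u0 ∈ [-13/188, 19/188)
j=10 picked index 11: u0 ∈ [5/282, 1/6)
j=11 picked index 11: u0 ∈ [-37/564, 1/12)
intersection: [5/282, 5/188)

5/282 5/188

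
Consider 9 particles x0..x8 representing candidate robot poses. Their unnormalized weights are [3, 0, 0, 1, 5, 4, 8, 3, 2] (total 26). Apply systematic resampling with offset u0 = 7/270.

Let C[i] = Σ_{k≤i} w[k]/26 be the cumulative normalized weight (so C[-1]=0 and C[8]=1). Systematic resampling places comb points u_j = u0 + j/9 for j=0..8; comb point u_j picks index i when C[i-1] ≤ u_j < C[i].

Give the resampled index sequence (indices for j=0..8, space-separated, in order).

0 3 4 5 5 6 6 6 7

C = [3/26, 3/26, 3/26, 2/13, 9/26, 1/2, 21/26, 12/13, 1]
j=0: u_0=7/270 ∈ [0, 3/26) → index 0
j=1: u_1=37/270 ∈ [3/26, 2/13) → index 3
j=2: u_2=67/270 ∈ [2/13, 9/26) → index 4
j=3: u_3=97/270 ∈ [9/26, 1/2) → index 5
j=4: u_4=127/270 ∈ [9/26, 1/2) → index 5
j=5: u_5=157/270 ∈ [1/2, 21/26) → index 6
j=6: u_6=187/270 ∈ [1/2, 21/26) → index 6
j=7: u_7=217/270 ∈ [1/2, 21/26) → index 6
j=8: u_8=247/270 ∈ [21/26, 12/13) → index 7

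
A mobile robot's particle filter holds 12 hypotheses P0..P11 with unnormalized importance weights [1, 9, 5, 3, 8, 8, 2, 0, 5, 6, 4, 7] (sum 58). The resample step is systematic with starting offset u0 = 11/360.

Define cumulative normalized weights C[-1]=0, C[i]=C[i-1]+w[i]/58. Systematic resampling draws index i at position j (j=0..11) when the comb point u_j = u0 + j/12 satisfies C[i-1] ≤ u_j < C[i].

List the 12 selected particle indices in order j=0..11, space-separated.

1 1 2 3 4 4 5 6 8 9 10 11

C = [1/58, 5/29, 15/58, 9/29, 13/29, 17/29, 18/29, 18/29, 41/58, 47/58, 51/58, 1]
j=0: u_0=11/360 ∈ [1/58, 5/29) → index 1
j=1: u_1=41/360 ∈ [1/58, 5/29) → index 1
j=2: u_2=71/360 ∈ [5/29, 15/58) → index 2
j=3: u_3=101/360 ∈ [15/58, 9/29) → index 3
j=4: u_4=131/360 ∈ [9/29, 13/29) → index 4
j=5: u_5=161/360 ∈ [9/29, 13/29) → index 4
j=6: u_6=191/360 ∈ [13/29, 17/29) → index 5
j=7: u_7=221/360 ∈ [17/29, 18/29) → index 6
j=8: u_8=251/360 ∈ [18/29, 41/58) → index 8
j=9: u_9=281/360 ∈ [41/58, 47/58) → index 9
j=10: u_10=311/360 ∈ [47/58, 51/58) → index 10
j=11: u_11=341/360 ∈ [51/58, 1) → index 11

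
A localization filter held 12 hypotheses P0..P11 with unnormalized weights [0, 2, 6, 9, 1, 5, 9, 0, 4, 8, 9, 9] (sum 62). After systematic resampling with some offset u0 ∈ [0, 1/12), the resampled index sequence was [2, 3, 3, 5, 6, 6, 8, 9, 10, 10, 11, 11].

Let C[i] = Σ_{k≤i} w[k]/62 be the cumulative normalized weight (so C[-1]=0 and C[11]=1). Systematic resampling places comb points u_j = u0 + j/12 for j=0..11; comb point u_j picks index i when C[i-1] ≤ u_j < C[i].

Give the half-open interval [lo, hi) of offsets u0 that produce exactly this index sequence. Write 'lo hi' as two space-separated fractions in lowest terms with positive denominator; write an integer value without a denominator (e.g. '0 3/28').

C = [0, 1/31, 4/31, 17/62, 9/31, 23/62, 16/31, 16/31, 18/31, 22/31, 53/62, 1]
j=0 picked index 2: u0 ∈ [1/31, 4/31)
j=1 picked index 3: u0 ∈ [17/372, 71/372)
j=2 picked index 3: u0 ∈ [-7/186, 10/93)
j=3 picked index 5: u0 ∈ [5/124, 15/124)
j=4 picked index 6: u0 ∈ [7/186, 17/93)
j=5 picked index 6: u0 ∈ [-17/372, 37/372)
j=6 picked index 8: u0 ∈ [1/62, 5/62)
j=7 picked index 9: u0 ∈ [-1/372, 47/372)
j=8 picked index 10: u0 ∈ [4/93, 35/186)
j=9 picked index 10: u0 ∈ [-5/124, 13/124)
j=10 picked index 11: u0 ∈ [2/93, 1/6)
j=11 picked index 11: u0 ∈ [-23/372, 1/12)
intersection: [17/372, 5/62)

17/372 5/62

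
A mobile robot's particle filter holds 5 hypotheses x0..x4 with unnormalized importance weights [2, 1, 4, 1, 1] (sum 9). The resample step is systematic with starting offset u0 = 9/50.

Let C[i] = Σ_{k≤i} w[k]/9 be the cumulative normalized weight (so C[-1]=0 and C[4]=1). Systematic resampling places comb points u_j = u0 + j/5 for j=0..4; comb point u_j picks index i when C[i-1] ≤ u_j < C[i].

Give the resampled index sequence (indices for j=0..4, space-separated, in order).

0 2 2 3 4

C = [2/9, 1/3, 7/9, 8/9, 1]
j=0: u_0=9/50 ∈ [0, 2/9) → index 0
j=1: u_1=19/50 ∈ [1/3, 7/9) → index 2
j=2: u_2=29/50 ∈ [1/3, 7/9) → index 2
j=3: u_3=39/50 ∈ [7/9, 8/9) → index 3
j=4: u_4=49/50 ∈ [8/9, 1) → index 4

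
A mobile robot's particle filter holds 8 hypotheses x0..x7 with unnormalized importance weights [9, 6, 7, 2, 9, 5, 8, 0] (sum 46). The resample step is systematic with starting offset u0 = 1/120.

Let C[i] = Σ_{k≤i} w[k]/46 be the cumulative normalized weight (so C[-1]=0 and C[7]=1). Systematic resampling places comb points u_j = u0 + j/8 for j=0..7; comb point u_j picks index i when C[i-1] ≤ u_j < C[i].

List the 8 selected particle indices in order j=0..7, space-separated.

0 0 1 2 3 4 5 6

C = [9/46, 15/46, 11/23, 12/23, 33/46, 19/23, 1, 1]
j=0: u_0=1/120 ∈ [0, 9/46) → index 0
j=1: u_1=2/15 ∈ [0, 9/46) → index 0
j=2: u_2=31/120 ∈ [9/46, 15/46) → index 1
j=3: u_3=23/60 ∈ [15/46, 11/23) → index 2
j=4: u_4=61/120 ∈ [11/23, 12/23) → index 3
j=5: u_5=19/30 ∈ [12/23, 33/46) → index 4
j=6: u_6=91/120 ∈ [33/46, 19/23) → index 5
j=7: u_7=53/60 ∈ [19/23, 1) → index 6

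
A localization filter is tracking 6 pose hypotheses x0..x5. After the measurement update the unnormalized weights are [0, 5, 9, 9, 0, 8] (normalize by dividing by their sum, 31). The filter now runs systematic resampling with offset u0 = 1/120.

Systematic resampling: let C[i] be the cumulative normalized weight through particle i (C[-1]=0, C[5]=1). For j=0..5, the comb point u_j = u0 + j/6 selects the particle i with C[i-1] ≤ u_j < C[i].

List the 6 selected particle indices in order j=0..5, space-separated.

C = [0, 5/31, 14/31, 23/31, 23/31, 1]
j=0: u_0=1/120 ∈ [0, 5/31) → index 1
j=1: u_1=7/40 ∈ [5/31, 14/31) → index 2
j=2: u_2=41/120 ∈ [5/31, 14/31) → index 2
j=3: u_3=61/120 ∈ [14/31, 23/31) → index 3
j=4: u_4=27/40 ∈ [14/31, 23/31) → index 3
j=5: u_5=101/120 ∈ [23/31, 1) → index 5

1 2 2 3 3 5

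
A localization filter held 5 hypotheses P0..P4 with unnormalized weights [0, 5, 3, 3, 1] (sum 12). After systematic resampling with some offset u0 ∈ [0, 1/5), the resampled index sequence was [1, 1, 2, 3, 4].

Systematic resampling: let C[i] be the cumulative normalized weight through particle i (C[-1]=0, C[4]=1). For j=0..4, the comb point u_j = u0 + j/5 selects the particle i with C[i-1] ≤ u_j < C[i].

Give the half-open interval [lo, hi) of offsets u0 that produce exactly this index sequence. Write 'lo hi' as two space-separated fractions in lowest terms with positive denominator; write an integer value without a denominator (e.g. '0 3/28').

7/60 1/5

C = [0, 5/12, 2/3, 11/12, 1]
j=0 picked index 1: u0 ∈ [0, 5/12)
j=1 picked index 1: u0 ∈ [-1/5, 13/60)
j=2 picked index 2: u0 ∈ [1/60, 4/15)
j=3 picked index 3: u0 ∈ [1/15, 19/60)
j=4 picked index 4: u0 ∈ [7/60, 1/5)
intersection: [7/60, 1/5)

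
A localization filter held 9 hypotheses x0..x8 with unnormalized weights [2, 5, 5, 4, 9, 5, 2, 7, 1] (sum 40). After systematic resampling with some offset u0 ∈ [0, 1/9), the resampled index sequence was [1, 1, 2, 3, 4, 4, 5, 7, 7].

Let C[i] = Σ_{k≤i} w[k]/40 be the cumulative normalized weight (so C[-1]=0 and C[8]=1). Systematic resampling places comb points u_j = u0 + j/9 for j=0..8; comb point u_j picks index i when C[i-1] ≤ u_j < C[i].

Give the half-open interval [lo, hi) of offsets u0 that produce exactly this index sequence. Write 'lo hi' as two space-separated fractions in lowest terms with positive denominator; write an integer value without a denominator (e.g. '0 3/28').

C = [1/20, 7/40, 3/10, 2/5, 5/8, 3/4, 4/5, 39/40, 1]
j=0 picked index 1: u0 ∈ [1/20, 7/40)
j=1 picked index 1: u0 ∈ [-11/180, 23/360)
j=2 picked index 2: u0 ∈ [-17/360, 7/90)
j=3 picked index 3: u0 ∈ [-1/30, 1/15)
j=4 picked index 4: u0 ∈ [-2/45, 13/72)
j=5 picked index 4: u0 ∈ [-7/45, 5/72)
j=6 picked index 5: u0 ∈ [-1/24, 1/12)
j=7 picked index 7: u0 ∈ [1/45, 71/360)
j=8 picked index 7: u0 ∈ [-4/45, 31/360)
intersection: [1/20, 23/360)

1/20 23/360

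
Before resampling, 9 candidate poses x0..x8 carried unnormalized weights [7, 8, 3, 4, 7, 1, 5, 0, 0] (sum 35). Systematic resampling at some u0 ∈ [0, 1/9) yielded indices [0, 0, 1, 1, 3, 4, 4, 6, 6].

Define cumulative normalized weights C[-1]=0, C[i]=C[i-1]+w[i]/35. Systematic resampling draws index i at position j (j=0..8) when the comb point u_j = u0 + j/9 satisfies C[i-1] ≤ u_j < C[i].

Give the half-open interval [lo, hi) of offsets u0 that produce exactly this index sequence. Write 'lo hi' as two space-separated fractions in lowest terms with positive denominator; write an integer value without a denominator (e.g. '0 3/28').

C = [1/5, 3/7, 18/35, 22/35, 29/35, 6/7, 1, 1, 1]
j=0 picked index 0: u0 ∈ [0, 1/5)
j=1 picked index 0: u0 ∈ [-1/9, 4/45)
j=2 picked index 1: u0 ∈ [-1/45, 13/63)
j=3 picked index 1: u0 ∈ [-2/15, 2/21)
j=4 picked index 3: u0 ∈ [22/315, 58/315)
j=5 picked index 4: u0 ∈ [23/315, 86/315)
j=6 picked index 4: u0 ∈ [-4/105, 17/105)
j=7 picked index 6: u0 ∈ [5/63, 2/9)
j=8 picked index 6: u0 ∈ [-2/63, 1/9)
intersection: [5/63, 4/45)

5/63 4/45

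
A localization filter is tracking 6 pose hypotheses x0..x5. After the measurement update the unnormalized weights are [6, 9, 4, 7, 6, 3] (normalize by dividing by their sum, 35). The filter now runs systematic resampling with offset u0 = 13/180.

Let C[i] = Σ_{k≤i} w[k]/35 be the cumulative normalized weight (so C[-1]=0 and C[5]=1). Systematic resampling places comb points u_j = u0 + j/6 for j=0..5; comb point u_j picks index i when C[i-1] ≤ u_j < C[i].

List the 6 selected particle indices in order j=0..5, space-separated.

C = [6/35, 3/7, 19/35, 26/35, 32/35, 1]
j=0: u_0=13/180 ∈ [0, 6/35) → index 0
j=1: u_1=43/180 ∈ [6/35, 3/7) → index 1
j=2: u_2=73/180 ∈ [6/35, 3/7) → index 1
j=3: u_3=103/180 ∈ [19/35, 26/35) → index 3
j=4: u_4=133/180 ∈ [19/35, 26/35) → index 3
j=5: u_5=163/180 ∈ [26/35, 32/35) → index 4

0 1 1 3 3 4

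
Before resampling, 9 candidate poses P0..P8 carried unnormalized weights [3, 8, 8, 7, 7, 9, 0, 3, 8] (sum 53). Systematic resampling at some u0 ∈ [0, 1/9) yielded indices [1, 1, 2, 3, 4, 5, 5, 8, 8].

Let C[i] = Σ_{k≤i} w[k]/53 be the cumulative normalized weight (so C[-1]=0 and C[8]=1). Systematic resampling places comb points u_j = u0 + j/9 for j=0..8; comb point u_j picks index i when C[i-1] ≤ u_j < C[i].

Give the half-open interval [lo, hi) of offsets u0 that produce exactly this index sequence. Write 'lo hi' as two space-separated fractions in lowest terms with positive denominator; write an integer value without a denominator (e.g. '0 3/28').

34/477 46/477

C = [3/53, 11/53, 19/53, 26/53, 33/53, 42/53, 42/53, 45/53, 1]
j=0 picked index 1: u0 ∈ [3/53, 11/53)
j=1 picked index 1: u0 ∈ [-26/477, 46/477)
j=2 picked index 2: u0 ∈ [-7/477, 65/477)
j=3 picked index 3: u0 ∈ [4/159, 25/159)
j=4 picked index 4: u0 ∈ [22/477, 85/477)
j=5 picked index 5: u0 ∈ [32/477, 113/477)
j=6 picked index 5: u0 ∈ [-7/159, 20/159)
j=7 picked index 8: u0 ∈ [34/477, 2/9)
j=8 picked index 8: u0 ∈ [-19/477, 1/9)
intersection: [34/477, 46/477)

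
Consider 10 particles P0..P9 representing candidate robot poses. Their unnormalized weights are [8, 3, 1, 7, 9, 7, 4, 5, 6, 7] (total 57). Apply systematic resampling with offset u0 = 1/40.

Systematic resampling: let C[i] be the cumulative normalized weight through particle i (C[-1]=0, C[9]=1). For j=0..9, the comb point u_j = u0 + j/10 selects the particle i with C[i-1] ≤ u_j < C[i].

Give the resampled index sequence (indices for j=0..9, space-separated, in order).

0 0 3 3 4 5 6 7 8 9

C = [8/57, 11/57, 4/19, 1/3, 28/57, 35/57, 13/19, 44/57, 50/57, 1]
j=0: u_0=1/40 ∈ [0, 8/57) → index 0
j=1: u_1=1/8 ∈ [0, 8/57) → index 0
j=2: u_2=9/40 ∈ [4/19, 1/3) → index 3
j=3: u_3=13/40 ∈ [4/19, 1/3) → index 3
j=4: u_4=17/40 ∈ [1/3, 28/57) → index 4
j=5: u_5=21/40 ∈ [28/57, 35/57) → index 5
j=6: u_6=5/8 ∈ [35/57, 13/19) → index 6
j=7: u_7=29/40 ∈ [13/19, 44/57) → index 7
j=8: u_8=33/40 ∈ [44/57, 50/57) → index 8
j=9: u_9=37/40 ∈ [50/57, 1) → index 9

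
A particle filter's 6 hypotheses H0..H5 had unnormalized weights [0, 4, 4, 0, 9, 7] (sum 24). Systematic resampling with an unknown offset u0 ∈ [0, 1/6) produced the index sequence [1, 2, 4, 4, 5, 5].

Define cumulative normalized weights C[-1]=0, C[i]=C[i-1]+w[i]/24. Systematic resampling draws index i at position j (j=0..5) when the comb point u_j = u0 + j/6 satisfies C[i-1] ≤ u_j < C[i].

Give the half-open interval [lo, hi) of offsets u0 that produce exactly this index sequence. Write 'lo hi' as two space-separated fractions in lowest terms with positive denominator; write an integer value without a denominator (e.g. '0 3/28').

1/24 1/6

C = [0, 1/6, 1/3, 1/3, 17/24, 1]
j=0 picked index 1: u0 ∈ [0, 1/6)
j=1 picked index 2: u0 ∈ [0, 1/6)
j=2 picked index 4: u0 ∈ [0, 3/8)
j=3 picked index 4: u0 ∈ [-1/6, 5/24)
j=4 picked index 5: u0 ∈ [1/24, 1/3)
j=5 picked index 5: u0 ∈ [-1/8, 1/6)
intersection: [1/24, 1/6)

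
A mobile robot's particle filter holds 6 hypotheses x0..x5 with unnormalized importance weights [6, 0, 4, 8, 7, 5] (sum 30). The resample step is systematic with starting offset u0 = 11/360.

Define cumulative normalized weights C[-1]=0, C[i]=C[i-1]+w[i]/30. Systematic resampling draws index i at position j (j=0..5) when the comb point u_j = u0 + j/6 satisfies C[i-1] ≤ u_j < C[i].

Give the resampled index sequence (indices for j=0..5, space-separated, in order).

C = [1/5, 1/5, 1/3, 3/5, 5/6, 1]
j=0: u_0=11/360 ∈ [0, 1/5) → index 0
j=1: u_1=71/360 ∈ [0, 1/5) → index 0
j=2: u_2=131/360 ∈ [1/3, 3/5) → index 3
j=3: u_3=191/360 ∈ [1/3, 3/5) → index 3
j=4: u_4=251/360 ∈ [3/5, 5/6) → index 4
j=5: u_5=311/360 ∈ [5/6, 1) → index 5

0 0 3 3 4 5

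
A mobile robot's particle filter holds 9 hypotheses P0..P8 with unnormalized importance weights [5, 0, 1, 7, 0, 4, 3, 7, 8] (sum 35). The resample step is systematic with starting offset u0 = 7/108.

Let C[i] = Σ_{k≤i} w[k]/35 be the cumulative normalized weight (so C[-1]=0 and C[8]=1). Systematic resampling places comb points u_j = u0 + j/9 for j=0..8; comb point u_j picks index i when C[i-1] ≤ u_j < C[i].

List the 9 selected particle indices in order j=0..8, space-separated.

0 3 3 5 6 7 7 8 8

C = [1/7, 1/7, 6/35, 13/35, 13/35, 17/35, 4/7, 27/35, 1]
j=0: u_0=7/108 ∈ [0, 1/7) → index 0
j=1: u_1=19/108 ∈ [6/35, 13/35) → index 3
j=2: u_2=31/108 ∈ [6/35, 13/35) → index 3
j=3: u_3=43/108 ∈ [13/35, 17/35) → index 5
j=4: u_4=55/108 ∈ [17/35, 4/7) → index 6
j=5: u_5=67/108 ∈ [4/7, 27/35) → index 7
j=6: u_6=79/108 ∈ [4/7, 27/35) → index 7
j=7: u_7=91/108 ∈ [27/35, 1) → index 8
j=8: u_8=103/108 ∈ [27/35, 1) → index 8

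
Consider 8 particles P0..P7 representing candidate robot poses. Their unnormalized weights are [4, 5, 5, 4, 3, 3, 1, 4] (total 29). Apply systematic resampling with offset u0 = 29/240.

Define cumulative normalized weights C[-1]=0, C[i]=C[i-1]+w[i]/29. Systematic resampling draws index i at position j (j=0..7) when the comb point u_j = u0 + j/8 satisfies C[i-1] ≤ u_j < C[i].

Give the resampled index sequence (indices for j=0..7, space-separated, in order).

0 1 2 3 4 5 7 7

C = [4/29, 9/29, 14/29, 18/29, 21/29, 24/29, 25/29, 1]
j=0: u_0=29/240 ∈ [0, 4/29) → index 0
j=1: u_1=59/240 ∈ [4/29, 9/29) → index 1
j=2: u_2=89/240 ∈ [9/29, 14/29) → index 2
j=3: u_3=119/240 ∈ [14/29, 18/29) → index 3
j=4: u_4=149/240 ∈ [18/29, 21/29) → index 4
j=5: u_5=179/240 ∈ [21/29, 24/29) → index 5
j=6: u_6=209/240 ∈ [25/29, 1) → index 7
j=7: u_7=239/240 ∈ [25/29, 1) → index 7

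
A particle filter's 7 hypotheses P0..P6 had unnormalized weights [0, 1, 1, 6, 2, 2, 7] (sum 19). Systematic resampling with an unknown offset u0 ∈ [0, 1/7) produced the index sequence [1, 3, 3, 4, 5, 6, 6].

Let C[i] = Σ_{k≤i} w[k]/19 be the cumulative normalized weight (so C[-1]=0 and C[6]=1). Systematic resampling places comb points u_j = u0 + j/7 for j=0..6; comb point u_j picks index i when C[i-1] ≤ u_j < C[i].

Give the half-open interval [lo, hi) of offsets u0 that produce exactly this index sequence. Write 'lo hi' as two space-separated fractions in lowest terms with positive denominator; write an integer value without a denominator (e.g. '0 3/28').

C = [0, 1/19, 2/19, 8/19, 10/19, 12/19, 1]
j=0 picked index 1: u0 ∈ [0, 1/19)
j=1 picked index 3: u0 ∈ [-5/133, 37/133)
j=2 picked index 3: u0 ∈ [-24/133, 18/133)
j=3 picked index 4: u0 ∈ [-1/133, 13/133)
j=4 picked index 5: u0 ∈ [-6/133, 8/133)
j=5 picked index 6: u0 ∈ [-11/133, 2/7)
j=6 picked index 6: u0 ∈ [-30/133, 1/7)
intersection: [0, 1/19)

0 1/19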